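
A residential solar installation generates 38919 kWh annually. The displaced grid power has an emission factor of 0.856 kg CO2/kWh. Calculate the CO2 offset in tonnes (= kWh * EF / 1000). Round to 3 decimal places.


CO2 offset in kg = generation * emission_factor
CO2 offset = 38919 * 0.856 = 33314.66 kg
Convert to tonnes:
  CO2 offset = 33314.66 / 1000 = 33.315 tonnes

33.315


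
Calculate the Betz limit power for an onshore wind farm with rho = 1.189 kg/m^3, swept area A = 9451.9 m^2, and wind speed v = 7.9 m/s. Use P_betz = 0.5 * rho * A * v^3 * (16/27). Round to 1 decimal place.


The Betz coefficient Cp_max = 16/27 = 0.5926
v^3 = 7.9^3 = 493.039
P_betz = 0.5 * rho * A * v^3 * Cp_max
P_betz = 0.5 * 1.189 * 9451.9 * 493.039 * 0.5926
P_betz = 1641755.5 W

1641755.5


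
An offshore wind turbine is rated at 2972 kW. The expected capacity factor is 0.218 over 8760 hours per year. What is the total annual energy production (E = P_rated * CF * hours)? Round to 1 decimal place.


Annual energy = rated_kW * capacity_factor * hours_per_year
Given: P_rated = 2972 kW, CF = 0.218, hours = 8760
E = 2972 * 0.218 * 8760
E = 5675569.0 kWh

5675569.0


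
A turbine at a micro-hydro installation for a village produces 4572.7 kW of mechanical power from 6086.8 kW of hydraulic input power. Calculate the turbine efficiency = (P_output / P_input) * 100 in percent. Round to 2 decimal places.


Turbine efficiency = (output power / input power) * 100
eta = (4572.7 / 6086.8) * 100
eta = 75.12%

75.12


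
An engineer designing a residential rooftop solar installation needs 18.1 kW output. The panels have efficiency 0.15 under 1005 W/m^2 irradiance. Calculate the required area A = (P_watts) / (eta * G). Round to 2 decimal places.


Convert target power to watts: P = 18.1 * 1000 = 18100.0 W
Compute denominator: eta * G = 0.15 * 1005 = 150.75
Required area A = P / (eta * G) = 18100.0 / 150.75
A = 120.07 m^2

120.07


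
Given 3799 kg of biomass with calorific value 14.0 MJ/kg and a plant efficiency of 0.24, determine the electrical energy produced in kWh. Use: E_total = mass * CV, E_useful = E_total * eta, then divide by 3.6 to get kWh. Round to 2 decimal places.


Total energy = mass * CV = 3799 * 14.0 = 53186.0 MJ
Useful energy = total * eta = 53186.0 * 0.24 = 12764.64 MJ
Convert to kWh: 12764.64 / 3.6
Useful energy = 3545.73 kWh

3545.73


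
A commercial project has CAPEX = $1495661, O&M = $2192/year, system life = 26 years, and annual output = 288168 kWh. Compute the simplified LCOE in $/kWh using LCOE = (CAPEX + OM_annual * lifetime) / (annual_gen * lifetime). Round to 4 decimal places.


Total cost = CAPEX + OM * lifetime = 1495661 + 2192 * 26 = 1495661 + 56992 = 1552653
Total generation = annual * lifetime = 288168 * 26 = 7492368 kWh
LCOE = 1552653 / 7492368
LCOE = 0.2072 $/kWh

0.2072


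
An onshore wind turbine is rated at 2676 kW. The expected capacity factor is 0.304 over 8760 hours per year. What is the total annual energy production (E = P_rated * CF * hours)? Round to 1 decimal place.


Annual energy = rated_kW * capacity_factor * hours_per_year
Given: P_rated = 2676 kW, CF = 0.304, hours = 8760
E = 2676 * 0.304 * 8760
E = 7126295.0 kWh

7126295.0


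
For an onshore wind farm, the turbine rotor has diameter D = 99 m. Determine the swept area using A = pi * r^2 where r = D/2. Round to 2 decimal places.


Compute the rotor radius:
  r = D / 2 = 99 / 2 = 49.5 m
Calculate swept area:
  A = pi * r^2 = pi * 49.5^2
  A = 7697.69 m^2

7697.69


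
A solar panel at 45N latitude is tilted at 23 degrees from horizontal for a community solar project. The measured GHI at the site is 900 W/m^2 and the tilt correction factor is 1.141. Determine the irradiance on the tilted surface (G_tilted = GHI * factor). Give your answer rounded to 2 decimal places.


Identify the given values:
  GHI = 900 W/m^2, tilt correction factor = 1.141
Apply the formula G_tilted = GHI * factor:
  G_tilted = 900 * 1.141
  G_tilted = 1026.90 W/m^2

1026.90


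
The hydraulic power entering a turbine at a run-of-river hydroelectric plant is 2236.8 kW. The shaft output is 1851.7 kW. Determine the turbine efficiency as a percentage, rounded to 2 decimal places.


Turbine efficiency = (output power / input power) * 100
eta = (1851.7 / 2236.8) * 100
eta = 82.78%

82.78


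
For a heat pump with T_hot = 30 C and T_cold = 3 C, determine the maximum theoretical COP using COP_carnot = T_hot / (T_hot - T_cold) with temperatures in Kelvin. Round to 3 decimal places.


Convert to Kelvin:
  T_hot = 30 + 273.15 = 303.15 K
  T_cold = 3 + 273.15 = 276.15 K
Apply Carnot COP formula:
  COP = T_hot_K / (T_hot_K - T_cold_K) = 303.15 / 27.0
  COP = 11.228

11.228


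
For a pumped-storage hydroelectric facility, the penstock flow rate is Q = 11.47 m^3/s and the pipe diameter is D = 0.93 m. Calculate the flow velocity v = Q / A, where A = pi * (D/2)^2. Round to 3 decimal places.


Compute pipe cross-sectional area:
  A = pi * (D/2)^2 = pi * (0.93/2)^2 = 0.6793 m^2
Calculate velocity:
  v = Q / A = 11.47 / 0.6793
  v = 16.885 m/s

16.885


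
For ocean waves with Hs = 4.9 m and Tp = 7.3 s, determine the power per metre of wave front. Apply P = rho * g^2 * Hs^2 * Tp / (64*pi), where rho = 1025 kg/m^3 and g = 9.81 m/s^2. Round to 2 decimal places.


Apply wave power formula:
  g^2 = 9.81^2 = 96.2361
  Hs^2 = 4.9^2 = 24.01
  Numerator = rho * g^2 * Hs^2 * Tp = 1025 * 96.2361 * 24.01 * 7.3 = 17289279.7
  Denominator = 64 * pi = 201.0619
  P = 17289279.7 / 201.0619 = 85989.82 W/m

85989.82


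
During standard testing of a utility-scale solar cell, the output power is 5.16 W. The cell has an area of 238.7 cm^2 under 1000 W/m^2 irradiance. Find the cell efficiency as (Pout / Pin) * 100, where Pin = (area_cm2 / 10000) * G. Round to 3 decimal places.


First compute the input power:
  Pin = area_cm2 / 10000 * G = 238.7 / 10000 * 1000 = 23.87 W
Then compute efficiency:
  Efficiency = (Pout / Pin) * 100 = (5.16 / 23.87) * 100
  Efficiency = 21.617%

21.617


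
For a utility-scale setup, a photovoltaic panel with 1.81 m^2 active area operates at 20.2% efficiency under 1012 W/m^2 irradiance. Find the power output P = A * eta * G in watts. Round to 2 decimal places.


Use the solar power formula P = A * eta * G.
Given: A = 1.81 m^2, eta = 0.202, G = 1012 W/m^2
P = 1.81 * 0.202 * 1012
P = 370.01 W

370.01


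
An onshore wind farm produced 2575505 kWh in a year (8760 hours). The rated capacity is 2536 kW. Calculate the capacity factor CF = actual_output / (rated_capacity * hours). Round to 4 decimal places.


Capacity factor = actual output / maximum possible output
Maximum possible = rated * hours = 2536 * 8760 = 22215360 kWh
CF = 2575505 / 22215360
CF = 0.1159

0.1159


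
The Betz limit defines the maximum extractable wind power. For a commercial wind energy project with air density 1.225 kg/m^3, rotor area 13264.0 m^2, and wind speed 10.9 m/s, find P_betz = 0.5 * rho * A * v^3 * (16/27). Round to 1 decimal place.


The Betz coefficient Cp_max = 16/27 = 0.5926
v^3 = 10.9^3 = 1295.029
P_betz = 0.5 * rho * A * v^3 * Cp_max
P_betz = 0.5 * 1.225 * 13264.0 * 1295.029 * 0.5926
P_betz = 6234710.9 W

6234710.9


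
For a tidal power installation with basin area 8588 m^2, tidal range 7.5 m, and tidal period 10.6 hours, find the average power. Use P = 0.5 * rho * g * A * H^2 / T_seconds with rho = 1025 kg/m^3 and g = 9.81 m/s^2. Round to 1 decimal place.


Convert period to seconds: T = 10.6 * 3600 = 38160.0 s
H^2 = 7.5^2 = 56.25
P = 0.5 * rho * g * A * H^2 / T
P = 0.5 * 1025 * 9.81 * 8588 * 56.25 / 38160.0
P = 63645.7 W

63645.7


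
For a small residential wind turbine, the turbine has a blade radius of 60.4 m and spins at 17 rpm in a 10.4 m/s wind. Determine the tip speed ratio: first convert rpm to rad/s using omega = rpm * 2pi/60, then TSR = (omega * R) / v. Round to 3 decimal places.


Convert rotational speed to rad/s:
  omega = 17 * 2 * pi / 60 = 1.7802 rad/s
Compute tip speed:
  v_tip = omega * R = 1.7802 * 60.4 = 107.526 m/s
Tip speed ratio:
  TSR = v_tip / v_wind = 107.526 / 10.4 = 10.339

10.339


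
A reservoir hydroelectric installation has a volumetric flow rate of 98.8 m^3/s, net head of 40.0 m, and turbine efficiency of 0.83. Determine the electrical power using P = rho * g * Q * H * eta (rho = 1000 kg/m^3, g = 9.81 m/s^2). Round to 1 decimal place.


Apply the hydropower formula P = rho * g * Q * H * eta
rho * g = 1000 * 9.81 = 9810.0
P = 9810.0 * 98.8 * 40.0 * 0.83
P = 32178369.6 W

32178369.6


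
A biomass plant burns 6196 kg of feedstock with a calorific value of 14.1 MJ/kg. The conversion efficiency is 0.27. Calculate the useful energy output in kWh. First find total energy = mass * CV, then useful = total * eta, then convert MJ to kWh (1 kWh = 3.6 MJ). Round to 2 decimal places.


Total energy = mass * CV = 6196 * 14.1 = 87363.6 MJ
Useful energy = total * eta = 87363.6 * 0.27 = 23588.17 MJ
Convert to kWh: 23588.17 / 3.6
Useful energy = 6552.27 kWh

6552.27


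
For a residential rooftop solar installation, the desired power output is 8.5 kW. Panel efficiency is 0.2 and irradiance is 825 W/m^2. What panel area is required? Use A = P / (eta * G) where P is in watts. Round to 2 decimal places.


Convert target power to watts: P = 8.5 * 1000 = 8500.0 W
Compute denominator: eta * G = 0.2 * 825 = 165.0
Required area A = P / (eta * G) = 8500.0 / 165.0
A = 51.52 m^2

51.52


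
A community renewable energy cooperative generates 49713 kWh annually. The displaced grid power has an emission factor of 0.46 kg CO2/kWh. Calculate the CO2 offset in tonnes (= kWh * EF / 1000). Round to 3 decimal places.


CO2 offset in kg = generation * emission_factor
CO2 offset = 49713 * 0.46 = 22867.98 kg
Convert to tonnes:
  CO2 offset = 22867.98 / 1000 = 22.868 tonnes

22.868


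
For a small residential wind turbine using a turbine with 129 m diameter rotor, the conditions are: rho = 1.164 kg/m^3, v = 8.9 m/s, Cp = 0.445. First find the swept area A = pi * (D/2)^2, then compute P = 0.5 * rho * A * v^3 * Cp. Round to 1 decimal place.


Step 1 -- Compute swept area:
  A = pi * (D/2)^2 = pi * (129/2)^2 = 13069.81 m^2
Step 2 -- Apply wind power equation:
  P = 0.5 * rho * A * v^3 * Cp
  v^3 = 8.9^3 = 704.969
  P = 0.5 * 1.164 * 13069.81 * 704.969 * 0.445
  P = 2386285.0 W

2386285.0


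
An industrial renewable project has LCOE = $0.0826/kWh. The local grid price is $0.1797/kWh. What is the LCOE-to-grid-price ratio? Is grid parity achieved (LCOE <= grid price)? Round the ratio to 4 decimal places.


Compare LCOE to grid price:
  LCOE = $0.0826/kWh, Grid price = $0.1797/kWh
  Ratio = LCOE / grid_price = 0.0826 / 0.1797 = 0.4597
  Grid parity achieved (ratio <= 1)? yes

0.4597


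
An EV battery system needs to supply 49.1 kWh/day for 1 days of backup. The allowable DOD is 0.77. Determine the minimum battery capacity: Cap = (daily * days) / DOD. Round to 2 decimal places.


Total energy needed = daily * days = 49.1 * 1 = 49.1 kWh
Account for depth of discharge:
  Cap = total_energy / DOD = 49.1 / 0.77
  Cap = 63.77 kWh

63.77


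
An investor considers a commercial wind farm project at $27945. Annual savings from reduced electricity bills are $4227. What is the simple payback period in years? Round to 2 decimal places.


Simple payback period = initial cost / annual savings
Payback = 27945 / 4227
Payback = 6.61 years

6.61


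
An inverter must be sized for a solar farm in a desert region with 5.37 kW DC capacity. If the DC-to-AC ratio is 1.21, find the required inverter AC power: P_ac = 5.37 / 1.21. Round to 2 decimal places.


The inverter AC capacity is determined by the DC/AC ratio.
Given: P_dc = 5.37 kW, DC/AC ratio = 1.21
P_ac = P_dc / ratio = 5.37 / 1.21
P_ac = 4.44 kW

4.44


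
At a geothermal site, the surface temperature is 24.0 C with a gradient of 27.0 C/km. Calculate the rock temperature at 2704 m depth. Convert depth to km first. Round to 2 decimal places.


Convert depth to km: 2704 / 1000 = 2.704 km
Temperature increase = gradient * depth_km = 27.0 * 2.704 = 73.01 C
Temperature at depth = T_surface + delta_T = 24.0 + 73.01
T = 97.01 C

97.01


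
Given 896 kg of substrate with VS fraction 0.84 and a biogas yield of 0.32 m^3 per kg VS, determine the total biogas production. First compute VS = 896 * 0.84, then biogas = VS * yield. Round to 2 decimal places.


Compute volatile solids:
  VS = mass * VS_fraction = 896 * 0.84 = 752.64 kg
Calculate biogas volume:
  Biogas = VS * specific_yield = 752.64 * 0.32
  Biogas = 240.84 m^3

240.84


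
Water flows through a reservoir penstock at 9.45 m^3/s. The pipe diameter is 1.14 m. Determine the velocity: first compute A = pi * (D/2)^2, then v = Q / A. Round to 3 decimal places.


Compute pipe cross-sectional area:
  A = pi * (D/2)^2 = pi * (1.14/2)^2 = 1.0207 m^2
Calculate velocity:
  v = Q / A = 9.45 / 1.0207
  v = 9.258 m/s

9.258


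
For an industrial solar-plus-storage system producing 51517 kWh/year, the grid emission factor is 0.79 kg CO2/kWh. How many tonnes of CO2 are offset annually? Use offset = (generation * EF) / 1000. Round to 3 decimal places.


CO2 offset in kg = generation * emission_factor
CO2 offset = 51517 * 0.79 = 40698.43 kg
Convert to tonnes:
  CO2 offset = 40698.43 / 1000 = 40.698 tonnes

40.698


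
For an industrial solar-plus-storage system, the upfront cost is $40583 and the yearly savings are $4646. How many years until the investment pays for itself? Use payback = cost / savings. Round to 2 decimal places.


Simple payback period = initial cost / annual savings
Payback = 40583 / 4646
Payback = 8.74 years

8.74


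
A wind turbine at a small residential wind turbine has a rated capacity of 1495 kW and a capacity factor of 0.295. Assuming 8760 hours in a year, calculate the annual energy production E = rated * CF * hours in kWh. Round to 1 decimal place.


Annual energy = rated_kW * capacity_factor * hours_per_year
Given: P_rated = 1495 kW, CF = 0.295, hours = 8760
E = 1495 * 0.295 * 8760
E = 3863379.0 kWh

3863379.0


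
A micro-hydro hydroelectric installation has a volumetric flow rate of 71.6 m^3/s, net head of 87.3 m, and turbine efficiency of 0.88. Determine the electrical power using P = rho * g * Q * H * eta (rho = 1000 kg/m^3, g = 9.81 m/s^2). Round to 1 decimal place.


Apply the hydropower formula P = rho * g * Q * H * eta
rho * g = 1000 * 9.81 = 9810.0
P = 9810.0 * 71.6 * 87.3 * 0.88
P = 53960870.3 W

53960870.3


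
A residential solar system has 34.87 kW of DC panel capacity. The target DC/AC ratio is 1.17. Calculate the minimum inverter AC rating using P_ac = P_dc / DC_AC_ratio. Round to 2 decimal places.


The inverter AC capacity is determined by the DC/AC ratio.
Given: P_dc = 34.87 kW, DC/AC ratio = 1.17
P_ac = P_dc / ratio = 34.87 / 1.17
P_ac = 29.80 kW

29.80


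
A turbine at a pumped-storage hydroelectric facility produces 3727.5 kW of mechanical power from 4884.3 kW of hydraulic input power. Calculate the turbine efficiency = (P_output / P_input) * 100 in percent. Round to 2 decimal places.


Turbine efficiency = (output power / input power) * 100
eta = (3727.5 / 4884.3) * 100
eta = 76.32%

76.32


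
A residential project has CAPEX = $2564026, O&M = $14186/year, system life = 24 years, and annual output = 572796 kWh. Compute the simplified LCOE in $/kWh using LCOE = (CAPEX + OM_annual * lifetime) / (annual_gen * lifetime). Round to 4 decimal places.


Total cost = CAPEX + OM * lifetime = 2564026 + 14186 * 24 = 2564026 + 340464 = 2904490
Total generation = annual * lifetime = 572796 * 24 = 13747104 kWh
LCOE = 2904490 / 13747104
LCOE = 0.2113 $/kWh

0.2113


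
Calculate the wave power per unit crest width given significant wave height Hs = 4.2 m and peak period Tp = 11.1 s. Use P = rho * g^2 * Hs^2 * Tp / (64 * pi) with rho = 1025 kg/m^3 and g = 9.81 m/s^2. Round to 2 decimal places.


Apply wave power formula:
  g^2 = 9.81^2 = 96.2361
  Hs^2 = 4.2^2 = 17.64
  Numerator = rho * g^2 * Hs^2 * Tp = 1025 * 96.2361 * 17.64 * 11.1 = 19314498.66
  Denominator = 64 * pi = 201.0619
  P = 19314498.66 / 201.0619 = 96062.44 W/m

96062.44


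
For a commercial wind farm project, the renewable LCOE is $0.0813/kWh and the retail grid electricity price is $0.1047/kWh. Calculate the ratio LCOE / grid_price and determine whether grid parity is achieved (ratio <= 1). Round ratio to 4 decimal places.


Compare LCOE to grid price:
  LCOE = $0.0813/kWh, Grid price = $0.1047/kWh
  Ratio = LCOE / grid_price = 0.0813 / 0.1047 = 0.7765
  Grid parity achieved (ratio <= 1)? yes

0.7765


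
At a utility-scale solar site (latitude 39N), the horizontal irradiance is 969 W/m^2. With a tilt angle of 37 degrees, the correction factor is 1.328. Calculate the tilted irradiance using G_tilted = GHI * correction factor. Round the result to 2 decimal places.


Identify the given values:
  GHI = 969 W/m^2, tilt correction factor = 1.328
Apply the formula G_tilted = GHI * factor:
  G_tilted = 969 * 1.328
  G_tilted = 1286.83 W/m^2

1286.83


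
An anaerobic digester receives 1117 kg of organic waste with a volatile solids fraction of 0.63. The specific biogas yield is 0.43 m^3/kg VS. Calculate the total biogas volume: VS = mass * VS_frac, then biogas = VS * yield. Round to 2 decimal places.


Compute volatile solids:
  VS = mass * VS_fraction = 1117 * 0.63 = 703.71 kg
Calculate biogas volume:
  Biogas = VS * specific_yield = 703.71 * 0.43
  Biogas = 302.60 m^3

302.60


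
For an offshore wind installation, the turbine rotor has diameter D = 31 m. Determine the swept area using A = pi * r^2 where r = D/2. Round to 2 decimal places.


Compute the rotor radius:
  r = D / 2 = 31 / 2 = 15.5 m
Calculate swept area:
  A = pi * r^2 = pi * 15.5^2
  A = 754.77 m^2

754.77


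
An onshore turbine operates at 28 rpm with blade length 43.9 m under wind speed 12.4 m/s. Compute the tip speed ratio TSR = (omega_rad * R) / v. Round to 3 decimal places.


Convert rotational speed to rad/s:
  omega = 28 * 2 * pi / 60 = 2.9322 rad/s
Compute tip speed:
  v_tip = omega * R = 2.9322 * 43.9 = 128.722 m/s
Tip speed ratio:
  TSR = v_tip / v_wind = 128.722 / 12.4 = 10.381

10.381


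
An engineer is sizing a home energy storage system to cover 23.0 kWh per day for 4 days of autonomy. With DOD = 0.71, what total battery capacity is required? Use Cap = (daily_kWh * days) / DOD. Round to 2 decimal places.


Total energy needed = daily * days = 23.0 * 4 = 92.0 kWh
Account for depth of discharge:
  Cap = total_energy / DOD = 92.0 / 0.71
  Cap = 129.58 kWh

129.58


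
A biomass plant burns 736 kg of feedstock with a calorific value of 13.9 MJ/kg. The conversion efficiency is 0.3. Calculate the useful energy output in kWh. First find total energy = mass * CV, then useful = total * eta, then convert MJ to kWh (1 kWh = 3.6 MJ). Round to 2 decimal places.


Total energy = mass * CV = 736 * 13.9 = 10230.4 MJ
Useful energy = total * eta = 10230.4 * 0.3 = 3069.12 MJ
Convert to kWh: 3069.12 / 3.6
Useful energy = 852.53 kWh

852.53


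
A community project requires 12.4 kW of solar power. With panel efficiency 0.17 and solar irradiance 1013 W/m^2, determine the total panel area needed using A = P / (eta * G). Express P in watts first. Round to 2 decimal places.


Convert target power to watts: P = 12.4 * 1000 = 12400.0 W
Compute denominator: eta * G = 0.17 * 1013 = 172.21
Required area A = P / (eta * G) = 12400.0 / 172.21
A = 72.01 m^2

72.01


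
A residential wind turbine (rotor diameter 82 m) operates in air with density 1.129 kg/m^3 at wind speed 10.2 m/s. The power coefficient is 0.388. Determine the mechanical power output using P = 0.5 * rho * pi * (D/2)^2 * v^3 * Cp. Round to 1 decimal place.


Step 1 -- Compute swept area:
  A = pi * (D/2)^2 = pi * (82/2)^2 = 5281.02 m^2
Step 2 -- Apply wind power equation:
  P = 0.5 * rho * A * v^3 * Cp
  v^3 = 10.2^3 = 1061.208
  P = 0.5 * 1.129 * 5281.02 * 1061.208 * 0.388
  P = 1227478.2 W

1227478.2


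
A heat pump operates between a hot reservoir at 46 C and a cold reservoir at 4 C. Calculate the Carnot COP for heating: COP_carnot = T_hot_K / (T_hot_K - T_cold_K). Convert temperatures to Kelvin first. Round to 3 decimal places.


Convert to Kelvin:
  T_hot = 46 + 273.15 = 319.15 K
  T_cold = 4 + 273.15 = 277.15 K
Apply Carnot COP formula:
  COP = T_hot_K / (T_hot_K - T_cold_K) = 319.15 / 42.0
  COP = 7.599

7.599


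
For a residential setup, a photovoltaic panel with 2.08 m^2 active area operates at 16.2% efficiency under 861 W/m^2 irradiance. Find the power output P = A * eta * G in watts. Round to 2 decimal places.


Use the solar power formula P = A * eta * G.
Given: A = 2.08 m^2, eta = 0.162, G = 861 W/m^2
P = 2.08 * 0.162 * 861
P = 290.12 W

290.12


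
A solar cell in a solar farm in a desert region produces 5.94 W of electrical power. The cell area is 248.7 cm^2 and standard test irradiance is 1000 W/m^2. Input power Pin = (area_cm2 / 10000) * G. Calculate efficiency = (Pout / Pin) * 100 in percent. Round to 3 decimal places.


First compute the input power:
  Pin = area_cm2 / 10000 * G = 248.7 / 10000 * 1000 = 24.87 W
Then compute efficiency:
  Efficiency = (Pout / Pin) * 100 = (5.94 / 24.87) * 100
  Efficiency = 23.884%

23.884


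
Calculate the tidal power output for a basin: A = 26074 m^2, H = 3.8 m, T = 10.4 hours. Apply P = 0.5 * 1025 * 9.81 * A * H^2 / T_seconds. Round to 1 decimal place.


Convert period to seconds: T = 10.4 * 3600 = 37440.0 s
H^2 = 3.8^2 = 14.44
P = 0.5 * rho * g * A * H^2 / T
P = 0.5 * 1025 * 9.81 * 26074 * 14.44 / 37440.0
P = 50559.4 W

50559.4


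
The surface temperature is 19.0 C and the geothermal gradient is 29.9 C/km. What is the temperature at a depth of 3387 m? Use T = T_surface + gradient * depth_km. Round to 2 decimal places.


Convert depth to km: 3387 / 1000 = 3.387 km
Temperature increase = gradient * depth_km = 29.9 * 3.387 = 101.27 C
Temperature at depth = T_surface + delta_T = 19.0 + 101.27
T = 120.27 C

120.27


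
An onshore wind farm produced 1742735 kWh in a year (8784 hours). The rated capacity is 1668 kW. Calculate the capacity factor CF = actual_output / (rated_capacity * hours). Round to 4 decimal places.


Capacity factor = actual output / maximum possible output
Maximum possible = rated * hours = 1668 * 8784 = 14651712 kWh
CF = 1742735 / 14651712
CF = 0.1189

0.1189


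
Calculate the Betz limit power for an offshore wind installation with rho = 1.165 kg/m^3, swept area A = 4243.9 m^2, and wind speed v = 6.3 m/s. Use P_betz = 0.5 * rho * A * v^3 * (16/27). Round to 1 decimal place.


The Betz coefficient Cp_max = 16/27 = 0.5926
v^3 = 6.3^3 = 250.047
P_betz = 0.5 * rho * A * v^3 * Cp_max
P_betz = 0.5 * 1.165 * 4243.9 * 250.047 * 0.5926
P_betz = 366301.7 W

366301.7


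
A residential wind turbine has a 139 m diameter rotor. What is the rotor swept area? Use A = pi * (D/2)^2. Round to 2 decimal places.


Compute the rotor radius:
  r = D / 2 = 139 / 2 = 69.5 m
Calculate swept area:
  A = pi * r^2 = pi * 69.5^2
  A = 15174.68 m^2

15174.68


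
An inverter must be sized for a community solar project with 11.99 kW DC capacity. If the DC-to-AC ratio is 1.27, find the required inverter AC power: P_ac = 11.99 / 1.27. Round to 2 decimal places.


The inverter AC capacity is determined by the DC/AC ratio.
Given: P_dc = 11.99 kW, DC/AC ratio = 1.27
P_ac = P_dc / ratio = 11.99 / 1.27
P_ac = 9.44 kW

9.44


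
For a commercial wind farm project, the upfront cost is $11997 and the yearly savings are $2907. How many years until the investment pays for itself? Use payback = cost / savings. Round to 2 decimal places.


Simple payback period = initial cost / annual savings
Payback = 11997 / 2907
Payback = 4.13 years

4.13


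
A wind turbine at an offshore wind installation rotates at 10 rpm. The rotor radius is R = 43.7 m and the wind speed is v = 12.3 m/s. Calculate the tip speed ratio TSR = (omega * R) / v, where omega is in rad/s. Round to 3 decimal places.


Convert rotational speed to rad/s:
  omega = 10 * 2 * pi / 60 = 1.0472 rad/s
Compute tip speed:
  v_tip = omega * R = 1.0472 * 43.7 = 45.763 m/s
Tip speed ratio:
  TSR = v_tip / v_wind = 45.763 / 12.3 = 3.721

3.721


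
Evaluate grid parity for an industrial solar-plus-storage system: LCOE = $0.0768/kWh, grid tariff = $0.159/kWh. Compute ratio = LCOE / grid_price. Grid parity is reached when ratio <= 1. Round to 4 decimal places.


Compare LCOE to grid price:
  LCOE = $0.0768/kWh, Grid price = $0.159/kWh
  Ratio = LCOE / grid_price = 0.0768 / 0.159 = 0.4830
  Grid parity achieved (ratio <= 1)? yes

0.4830


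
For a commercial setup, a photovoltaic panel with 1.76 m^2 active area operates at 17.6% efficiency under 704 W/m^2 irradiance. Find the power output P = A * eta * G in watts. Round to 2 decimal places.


Use the solar power formula P = A * eta * G.
Given: A = 1.76 m^2, eta = 0.176, G = 704 W/m^2
P = 1.76 * 0.176 * 704
P = 218.07 W

218.07


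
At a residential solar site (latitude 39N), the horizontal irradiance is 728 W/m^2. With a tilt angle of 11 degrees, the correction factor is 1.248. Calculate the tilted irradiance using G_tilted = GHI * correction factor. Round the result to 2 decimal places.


Identify the given values:
  GHI = 728 W/m^2, tilt correction factor = 1.248
Apply the formula G_tilted = GHI * factor:
  G_tilted = 728 * 1.248
  G_tilted = 908.54 W/m^2

908.54


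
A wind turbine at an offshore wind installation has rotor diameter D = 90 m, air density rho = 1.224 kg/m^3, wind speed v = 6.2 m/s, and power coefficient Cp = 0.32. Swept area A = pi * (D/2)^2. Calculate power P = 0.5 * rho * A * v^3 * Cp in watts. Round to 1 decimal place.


Step 1 -- Compute swept area:
  A = pi * (D/2)^2 = pi * (90/2)^2 = 6361.73 m^2
Step 2 -- Apply wind power equation:
  P = 0.5 * rho * A * v^3 * Cp
  v^3 = 6.2^3 = 238.328
  P = 0.5 * 1.224 * 6361.73 * 238.328 * 0.32
  P = 296928.1 W

296928.1


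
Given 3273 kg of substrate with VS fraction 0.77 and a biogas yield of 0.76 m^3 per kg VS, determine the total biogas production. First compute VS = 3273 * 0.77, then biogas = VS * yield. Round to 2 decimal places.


Compute volatile solids:
  VS = mass * VS_fraction = 3273 * 0.77 = 2520.21 kg
Calculate biogas volume:
  Biogas = VS * specific_yield = 2520.21 * 0.76
  Biogas = 1915.36 m^3

1915.36


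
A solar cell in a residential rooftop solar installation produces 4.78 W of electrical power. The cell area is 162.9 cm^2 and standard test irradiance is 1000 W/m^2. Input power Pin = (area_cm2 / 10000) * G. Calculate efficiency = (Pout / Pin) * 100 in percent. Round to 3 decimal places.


First compute the input power:
  Pin = area_cm2 / 10000 * G = 162.9 / 10000 * 1000 = 16.29 W
Then compute efficiency:
  Efficiency = (Pout / Pin) * 100 = (4.78 / 16.29) * 100
  Efficiency = 29.343%

29.343


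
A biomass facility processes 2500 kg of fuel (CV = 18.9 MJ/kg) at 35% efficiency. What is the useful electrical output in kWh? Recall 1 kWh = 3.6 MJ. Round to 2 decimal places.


Total energy = mass * CV = 2500 * 18.9 = 47250.0 MJ
Useful energy = total * eta = 47250.0 * 0.35 = 16537.5 MJ
Convert to kWh: 16537.5 / 3.6
Useful energy = 4593.75 kWh

4593.75


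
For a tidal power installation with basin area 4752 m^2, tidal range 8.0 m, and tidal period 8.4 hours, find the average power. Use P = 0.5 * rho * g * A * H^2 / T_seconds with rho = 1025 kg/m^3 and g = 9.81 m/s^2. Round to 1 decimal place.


Convert period to seconds: T = 8.4 * 3600 = 30240.0 s
H^2 = 8.0^2 = 64.0
P = 0.5 * rho * g * A * H^2 / T
P = 0.5 * 1025 * 9.81 * 4752 * 64.0 / 30240.0
P = 50563.5 W

50563.5


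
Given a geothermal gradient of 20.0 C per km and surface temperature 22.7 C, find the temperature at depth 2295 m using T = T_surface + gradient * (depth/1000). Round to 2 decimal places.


Convert depth to km: 2295 / 1000 = 2.295 km
Temperature increase = gradient * depth_km = 20.0 * 2.295 = 45.9 C
Temperature at depth = T_surface + delta_T = 22.7 + 45.9
T = 68.60 C

68.60


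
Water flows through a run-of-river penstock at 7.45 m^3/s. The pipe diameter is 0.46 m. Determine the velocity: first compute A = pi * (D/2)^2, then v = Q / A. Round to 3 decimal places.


Compute pipe cross-sectional area:
  A = pi * (D/2)^2 = pi * (0.46/2)^2 = 0.1662 m^2
Calculate velocity:
  v = Q / A = 7.45 / 0.1662
  v = 44.828 m/s

44.828


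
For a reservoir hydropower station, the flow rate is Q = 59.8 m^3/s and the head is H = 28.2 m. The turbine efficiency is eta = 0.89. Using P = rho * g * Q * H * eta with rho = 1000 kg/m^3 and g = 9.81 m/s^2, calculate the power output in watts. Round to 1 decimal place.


Apply the hydropower formula P = rho * g * Q * H * eta
rho * g = 1000 * 9.81 = 9810.0
P = 9810.0 * 59.8 * 28.2 * 0.89
P = 14723440.5 W

14723440.5


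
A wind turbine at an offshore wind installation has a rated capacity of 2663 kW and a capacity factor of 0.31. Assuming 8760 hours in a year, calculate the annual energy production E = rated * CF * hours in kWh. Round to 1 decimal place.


Annual energy = rated_kW * capacity_factor * hours_per_year
Given: P_rated = 2663 kW, CF = 0.31, hours = 8760
E = 2663 * 0.31 * 8760
E = 7231642.8 kWh

7231642.8


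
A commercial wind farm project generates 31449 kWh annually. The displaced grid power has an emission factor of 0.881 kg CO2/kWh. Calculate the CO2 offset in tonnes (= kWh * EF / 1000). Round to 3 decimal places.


CO2 offset in kg = generation * emission_factor
CO2 offset = 31449 * 0.881 = 27706.57 kg
Convert to tonnes:
  CO2 offset = 27706.57 / 1000 = 27.707 tonnes

27.707


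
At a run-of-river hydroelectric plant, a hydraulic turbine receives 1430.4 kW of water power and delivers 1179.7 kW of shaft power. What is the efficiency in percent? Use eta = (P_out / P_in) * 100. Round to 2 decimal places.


Turbine efficiency = (output power / input power) * 100
eta = (1179.7 / 1430.4) * 100
eta = 82.47%

82.47


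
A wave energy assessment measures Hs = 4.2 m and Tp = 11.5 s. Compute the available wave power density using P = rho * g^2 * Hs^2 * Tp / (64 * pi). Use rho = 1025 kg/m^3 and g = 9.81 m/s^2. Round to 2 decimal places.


Apply wave power formula:
  g^2 = 9.81^2 = 96.2361
  Hs^2 = 4.2^2 = 17.64
  Numerator = rho * g^2 * Hs^2 * Tp = 1025 * 96.2361 * 17.64 * 11.5 = 20010516.63
  Denominator = 64 * pi = 201.0619
  P = 20010516.63 / 201.0619 = 99524.14 W/m

99524.14


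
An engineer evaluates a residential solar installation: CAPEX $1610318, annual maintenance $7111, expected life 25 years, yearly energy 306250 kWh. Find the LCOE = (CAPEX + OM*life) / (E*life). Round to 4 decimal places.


Total cost = CAPEX + OM * lifetime = 1610318 + 7111 * 25 = 1610318 + 177775 = 1788093
Total generation = annual * lifetime = 306250 * 25 = 7656250 kWh
LCOE = 1788093 / 7656250
LCOE = 0.2335 $/kWh

0.2335


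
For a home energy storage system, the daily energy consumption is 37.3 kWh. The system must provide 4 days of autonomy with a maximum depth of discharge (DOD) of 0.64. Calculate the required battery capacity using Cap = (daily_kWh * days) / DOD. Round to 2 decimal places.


Total energy needed = daily * days = 37.3 * 4 = 149.2 kWh
Account for depth of discharge:
  Cap = total_energy / DOD = 149.2 / 0.64
  Cap = 233.13 kWh

233.13


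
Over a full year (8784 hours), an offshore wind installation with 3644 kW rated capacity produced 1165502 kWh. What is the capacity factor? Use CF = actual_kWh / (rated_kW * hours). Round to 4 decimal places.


Capacity factor = actual output / maximum possible output
Maximum possible = rated * hours = 3644 * 8784 = 32008896 kWh
CF = 1165502 / 32008896
CF = 0.0364

0.0364


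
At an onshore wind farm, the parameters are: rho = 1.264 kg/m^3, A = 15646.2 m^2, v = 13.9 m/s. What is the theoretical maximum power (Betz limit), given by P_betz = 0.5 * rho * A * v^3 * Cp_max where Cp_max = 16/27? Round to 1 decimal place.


The Betz coefficient Cp_max = 16/27 = 0.5926
v^3 = 13.9^3 = 2685.619
P_betz = 0.5 * rho * A * v^3 * Cp_max
P_betz = 0.5 * 1.264 * 15646.2 * 2685.619 * 0.5926
P_betz = 15737167.8 W

15737167.8


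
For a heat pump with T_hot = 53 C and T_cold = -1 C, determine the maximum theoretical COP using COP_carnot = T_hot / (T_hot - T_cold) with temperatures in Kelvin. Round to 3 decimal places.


Convert to Kelvin:
  T_hot = 53 + 273.15 = 326.15 K
  T_cold = -1 + 273.15 = 272.15 K
Apply Carnot COP formula:
  COP = T_hot_K / (T_hot_K - T_cold_K) = 326.15 / 54.0
  COP = 6.040

6.040


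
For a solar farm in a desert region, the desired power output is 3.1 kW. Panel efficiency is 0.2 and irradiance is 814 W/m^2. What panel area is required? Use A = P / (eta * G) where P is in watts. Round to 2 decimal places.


Convert target power to watts: P = 3.1 * 1000 = 3100.0 W
Compute denominator: eta * G = 0.2 * 814 = 162.8
Required area A = P / (eta * G) = 3100.0 / 162.8
A = 19.04 m^2

19.04


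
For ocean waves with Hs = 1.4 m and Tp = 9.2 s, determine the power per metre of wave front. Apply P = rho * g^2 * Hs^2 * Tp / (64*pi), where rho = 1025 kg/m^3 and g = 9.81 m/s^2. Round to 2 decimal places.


Apply wave power formula:
  g^2 = 9.81^2 = 96.2361
  Hs^2 = 1.4^2 = 1.96
  Numerator = rho * g^2 * Hs^2 * Tp = 1025 * 96.2361 * 1.96 * 9.2 = 1778712.59
  Denominator = 64 * pi = 201.0619
  P = 1778712.59 / 201.0619 = 8846.59 W/m

8846.59


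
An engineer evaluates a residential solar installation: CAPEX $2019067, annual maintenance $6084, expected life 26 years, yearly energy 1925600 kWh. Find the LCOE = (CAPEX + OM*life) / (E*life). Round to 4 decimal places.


Total cost = CAPEX + OM * lifetime = 2019067 + 6084 * 26 = 2019067 + 158184 = 2177251
Total generation = annual * lifetime = 1925600 * 26 = 50065600 kWh
LCOE = 2177251 / 50065600
LCOE = 0.0435 $/kWh

0.0435


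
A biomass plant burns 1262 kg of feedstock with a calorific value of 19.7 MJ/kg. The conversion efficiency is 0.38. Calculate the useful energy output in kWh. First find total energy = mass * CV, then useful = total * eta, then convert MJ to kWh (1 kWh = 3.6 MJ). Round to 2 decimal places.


Total energy = mass * CV = 1262 * 19.7 = 24861.4 MJ
Useful energy = total * eta = 24861.4 * 0.38 = 9447.33 MJ
Convert to kWh: 9447.33 / 3.6
Useful energy = 2624.26 kWh

2624.26


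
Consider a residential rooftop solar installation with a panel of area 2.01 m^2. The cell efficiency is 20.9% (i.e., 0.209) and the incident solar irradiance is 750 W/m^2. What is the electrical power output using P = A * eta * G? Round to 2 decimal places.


Use the solar power formula P = A * eta * G.
Given: A = 2.01 m^2, eta = 0.209, G = 750 W/m^2
P = 2.01 * 0.209 * 750
P = 315.07 W

315.07


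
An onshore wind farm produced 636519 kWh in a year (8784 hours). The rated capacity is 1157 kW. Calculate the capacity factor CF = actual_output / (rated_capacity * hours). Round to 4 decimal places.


Capacity factor = actual output / maximum possible output
Maximum possible = rated * hours = 1157 * 8784 = 10163088 kWh
CF = 636519 / 10163088
CF = 0.0626

0.0626


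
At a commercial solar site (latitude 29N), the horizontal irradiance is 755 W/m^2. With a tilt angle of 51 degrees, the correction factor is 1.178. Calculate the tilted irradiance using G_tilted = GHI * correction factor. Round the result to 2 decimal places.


Identify the given values:
  GHI = 755 W/m^2, tilt correction factor = 1.178
Apply the formula G_tilted = GHI * factor:
  G_tilted = 755 * 1.178
  G_tilted = 889.39 W/m^2

889.39


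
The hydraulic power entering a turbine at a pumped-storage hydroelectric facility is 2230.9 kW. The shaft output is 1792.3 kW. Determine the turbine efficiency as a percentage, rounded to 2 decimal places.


Turbine efficiency = (output power / input power) * 100
eta = (1792.3 / 2230.9) * 100
eta = 80.34%

80.34


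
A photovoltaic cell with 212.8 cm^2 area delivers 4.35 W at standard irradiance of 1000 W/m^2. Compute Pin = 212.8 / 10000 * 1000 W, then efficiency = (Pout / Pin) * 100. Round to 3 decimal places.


First compute the input power:
  Pin = area_cm2 / 10000 * G = 212.8 / 10000 * 1000 = 21.28 W
Then compute efficiency:
  Efficiency = (Pout / Pin) * 100 = (4.35 / 21.28) * 100
  Efficiency = 20.442%

20.442


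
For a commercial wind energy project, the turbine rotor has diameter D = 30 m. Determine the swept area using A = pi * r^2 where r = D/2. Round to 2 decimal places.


Compute the rotor radius:
  r = D / 2 = 30 / 2 = 15.0 m
Calculate swept area:
  A = pi * r^2 = pi * 15.0^2
  A = 706.86 m^2

706.86


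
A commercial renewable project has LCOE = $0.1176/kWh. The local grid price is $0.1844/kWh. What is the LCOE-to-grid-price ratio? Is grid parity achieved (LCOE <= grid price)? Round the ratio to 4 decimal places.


Compare LCOE to grid price:
  LCOE = $0.1176/kWh, Grid price = $0.1844/kWh
  Ratio = LCOE / grid_price = 0.1176 / 0.1844 = 0.6377
  Grid parity achieved (ratio <= 1)? yes

0.6377


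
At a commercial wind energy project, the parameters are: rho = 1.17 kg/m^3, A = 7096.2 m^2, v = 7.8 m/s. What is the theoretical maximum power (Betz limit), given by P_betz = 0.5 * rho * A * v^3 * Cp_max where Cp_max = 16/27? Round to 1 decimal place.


The Betz coefficient Cp_max = 16/27 = 0.5926
v^3 = 7.8^3 = 474.552
P_betz = 0.5 * rho * A * v^3 * Cp_max
P_betz = 0.5 * 1.17 * 7096.2 * 474.552 * 0.5926
P_betz = 1167405.5 W

1167405.5


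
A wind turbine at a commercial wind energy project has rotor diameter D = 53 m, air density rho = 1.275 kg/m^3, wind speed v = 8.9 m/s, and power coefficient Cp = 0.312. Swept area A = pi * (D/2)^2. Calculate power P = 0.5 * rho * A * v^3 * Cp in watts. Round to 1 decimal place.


Step 1 -- Compute swept area:
  A = pi * (D/2)^2 = pi * (53/2)^2 = 2206.18 m^2
Step 2 -- Apply wind power equation:
  P = 0.5 * rho * A * v^3 * Cp
  v^3 = 8.9^3 = 704.969
  P = 0.5 * 1.275 * 2206.18 * 704.969 * 0.312
  P = 309347.4 W

309347.4


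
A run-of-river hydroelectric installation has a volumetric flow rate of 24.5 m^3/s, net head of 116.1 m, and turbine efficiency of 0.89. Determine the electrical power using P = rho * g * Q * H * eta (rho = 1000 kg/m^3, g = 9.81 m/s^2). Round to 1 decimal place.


Apply the hydropower formula P = rho * g * Q * H * eta
rho * g = 1000 * 9.81 = 9810.0
P = 9810.0 * 24.5 * 116.1 * 0.89
P = 24834608.5 W

24834608.5


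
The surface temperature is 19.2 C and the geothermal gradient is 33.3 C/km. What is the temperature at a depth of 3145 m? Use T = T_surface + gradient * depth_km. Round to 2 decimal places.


Convert depth to km: 3145 / 1000 = 3.145 km
Temperature increase = gradient * depth_km = 33.3 * 3.145 = 104.73 C
Temperature at depth = T_surface + delta_T = 19.2 + 104.73
T = 123.93 C

123.93


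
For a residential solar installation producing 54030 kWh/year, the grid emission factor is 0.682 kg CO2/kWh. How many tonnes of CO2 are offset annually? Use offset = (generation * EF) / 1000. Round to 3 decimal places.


CO2 offset in kg = generation * emission_factor
CO2 offset = 54030 * 0.682 = 36848.46 kg
Convert to tonnes:
  CO2 offset = 36848.46 / 1000 = 36.848 tonnes

36.848


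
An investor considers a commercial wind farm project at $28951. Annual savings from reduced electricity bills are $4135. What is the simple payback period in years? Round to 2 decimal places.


Simple payback period = initial cost / annual savings
Payback = 28951 / 4135
Payback = 7.00 years

7.00


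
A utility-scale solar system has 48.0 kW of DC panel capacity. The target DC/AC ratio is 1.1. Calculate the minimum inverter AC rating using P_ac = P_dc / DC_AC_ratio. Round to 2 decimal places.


The inverter AC capacity is determined by the DC/AC ratio.
Given: P_dc = 48.0 kW, DC/AC ratio = 1.1
P_ac = P_dc / ratio = 48.0 / 1.1
P_ac = 43.64 kW

43.64


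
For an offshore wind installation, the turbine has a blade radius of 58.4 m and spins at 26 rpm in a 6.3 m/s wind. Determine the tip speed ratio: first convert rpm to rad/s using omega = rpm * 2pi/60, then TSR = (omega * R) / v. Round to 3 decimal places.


Convert rotational speed to rad/s:
  omega = 26 * 2 * pi / 60 = 2.7227 rad/s
Compute tip speed:
  v_tip = omega * R = 2.7227 * 58.4 = 159.006 m/s
Tip speed ratio:
  TSR = v_tip / v_wind = 159.006 / 6.3 = 25.239

25.239
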